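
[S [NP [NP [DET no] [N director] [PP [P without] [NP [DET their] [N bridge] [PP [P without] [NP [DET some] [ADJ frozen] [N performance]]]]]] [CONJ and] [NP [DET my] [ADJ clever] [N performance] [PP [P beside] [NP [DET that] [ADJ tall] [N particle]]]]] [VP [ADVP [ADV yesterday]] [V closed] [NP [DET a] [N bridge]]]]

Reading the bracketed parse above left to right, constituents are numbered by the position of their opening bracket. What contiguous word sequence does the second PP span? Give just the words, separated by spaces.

without some frozen performance

Opening `[PP` markers occur at word positions 3, 6, 14; the second of these opens the constituent [PP without some frozen performance].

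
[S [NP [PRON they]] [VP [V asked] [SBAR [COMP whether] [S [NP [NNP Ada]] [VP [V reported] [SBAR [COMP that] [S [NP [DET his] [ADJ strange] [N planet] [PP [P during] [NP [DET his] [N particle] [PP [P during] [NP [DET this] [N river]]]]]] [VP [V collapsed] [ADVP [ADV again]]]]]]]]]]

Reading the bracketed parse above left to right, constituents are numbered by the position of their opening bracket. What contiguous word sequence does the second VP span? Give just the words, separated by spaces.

reported that his strange planet during his particle during this river collapsed again

The VP opening brackets appear, in order, over: "asked whether Ada reported that his strange planet during his particle during this river collapsed again"; "reported that his strange planet during his particle during this river collapsed again"; "collapsed again". The second one spans "reported that his strange planet during his particle during this river collapsed again".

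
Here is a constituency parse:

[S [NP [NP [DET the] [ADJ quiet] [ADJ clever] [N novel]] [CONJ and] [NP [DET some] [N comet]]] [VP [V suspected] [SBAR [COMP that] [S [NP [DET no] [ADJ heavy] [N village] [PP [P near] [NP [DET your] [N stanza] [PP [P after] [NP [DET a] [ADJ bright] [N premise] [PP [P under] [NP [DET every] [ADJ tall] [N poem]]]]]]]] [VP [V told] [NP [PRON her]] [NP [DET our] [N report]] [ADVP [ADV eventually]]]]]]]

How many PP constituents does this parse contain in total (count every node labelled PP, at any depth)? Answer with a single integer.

3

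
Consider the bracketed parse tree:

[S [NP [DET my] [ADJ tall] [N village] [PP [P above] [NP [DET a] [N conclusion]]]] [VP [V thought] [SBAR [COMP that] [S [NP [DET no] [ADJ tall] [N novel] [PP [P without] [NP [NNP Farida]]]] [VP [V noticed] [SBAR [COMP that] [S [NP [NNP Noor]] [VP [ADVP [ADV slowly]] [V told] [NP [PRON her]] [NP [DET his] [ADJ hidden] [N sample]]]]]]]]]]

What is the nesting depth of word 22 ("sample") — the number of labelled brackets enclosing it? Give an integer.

10

The word sits inside N, which is inside NP, inside VP, inside S, inside SBAR, inside VP, inside S, inside SBAR, inside VP, inside S — 10 brackets in all.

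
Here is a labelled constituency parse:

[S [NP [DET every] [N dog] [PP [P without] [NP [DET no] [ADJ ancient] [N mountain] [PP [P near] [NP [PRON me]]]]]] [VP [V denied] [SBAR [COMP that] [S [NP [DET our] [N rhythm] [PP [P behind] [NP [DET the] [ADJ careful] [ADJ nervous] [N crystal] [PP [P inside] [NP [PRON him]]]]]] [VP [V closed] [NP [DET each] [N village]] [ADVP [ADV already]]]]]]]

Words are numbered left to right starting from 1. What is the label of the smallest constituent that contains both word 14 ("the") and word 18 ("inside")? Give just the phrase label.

NP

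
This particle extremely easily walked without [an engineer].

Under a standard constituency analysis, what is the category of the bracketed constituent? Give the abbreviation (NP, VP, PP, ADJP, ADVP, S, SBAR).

The bracketed span "an engineer" is headed by "engineer", making it a noun phrase (NP).

NP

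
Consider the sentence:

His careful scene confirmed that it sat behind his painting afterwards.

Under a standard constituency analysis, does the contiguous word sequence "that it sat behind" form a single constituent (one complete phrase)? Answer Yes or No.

"that" belongs to the complementizer "that" while "behind" belongs to the clause "it sat behind his painting afterwards"; a span that runs across that boundary is not a single phrase.

No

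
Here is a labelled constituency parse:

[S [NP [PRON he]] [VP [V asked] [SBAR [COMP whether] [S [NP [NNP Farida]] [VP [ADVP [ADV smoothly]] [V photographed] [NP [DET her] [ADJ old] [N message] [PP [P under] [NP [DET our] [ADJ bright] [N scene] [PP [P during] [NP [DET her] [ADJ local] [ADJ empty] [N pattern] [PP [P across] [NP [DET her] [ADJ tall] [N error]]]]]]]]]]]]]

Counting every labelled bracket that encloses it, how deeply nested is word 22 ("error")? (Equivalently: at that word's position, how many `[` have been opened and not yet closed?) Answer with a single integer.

13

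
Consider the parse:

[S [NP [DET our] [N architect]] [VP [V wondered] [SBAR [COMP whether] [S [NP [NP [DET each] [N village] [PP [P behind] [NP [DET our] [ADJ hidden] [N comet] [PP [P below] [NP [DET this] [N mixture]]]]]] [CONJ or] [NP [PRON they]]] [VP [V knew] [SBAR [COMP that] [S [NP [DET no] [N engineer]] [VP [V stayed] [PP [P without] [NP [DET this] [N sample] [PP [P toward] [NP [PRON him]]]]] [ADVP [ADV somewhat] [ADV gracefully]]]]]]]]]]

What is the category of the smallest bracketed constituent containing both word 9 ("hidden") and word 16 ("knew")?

Both words fall inside [S each village behind our hidden comet below this mixture or they knew that no engineer stayed without this sample toward him somewhat gracefully] (words 5–27), and no smaller constituent contains them both. Label: S.

S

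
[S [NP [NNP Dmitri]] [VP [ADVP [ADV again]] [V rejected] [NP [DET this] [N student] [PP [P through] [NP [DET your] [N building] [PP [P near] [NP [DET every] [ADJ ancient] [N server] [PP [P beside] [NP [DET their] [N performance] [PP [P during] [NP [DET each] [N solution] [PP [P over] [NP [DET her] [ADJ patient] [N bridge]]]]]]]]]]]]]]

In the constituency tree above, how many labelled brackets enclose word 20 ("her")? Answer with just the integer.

14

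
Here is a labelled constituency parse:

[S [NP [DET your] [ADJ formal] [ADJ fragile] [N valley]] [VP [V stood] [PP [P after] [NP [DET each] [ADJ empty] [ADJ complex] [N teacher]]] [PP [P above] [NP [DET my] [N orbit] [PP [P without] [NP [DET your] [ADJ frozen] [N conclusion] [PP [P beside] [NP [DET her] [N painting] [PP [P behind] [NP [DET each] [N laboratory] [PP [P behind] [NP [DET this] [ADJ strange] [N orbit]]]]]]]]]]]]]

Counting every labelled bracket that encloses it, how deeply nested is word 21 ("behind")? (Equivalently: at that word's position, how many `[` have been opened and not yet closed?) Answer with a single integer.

10

The word sits inside P, which is inside PP, inside NP, inside PP, inside NP, inside PP, inside NP, inside PP, inside VP, inside S — 10 brackets in all.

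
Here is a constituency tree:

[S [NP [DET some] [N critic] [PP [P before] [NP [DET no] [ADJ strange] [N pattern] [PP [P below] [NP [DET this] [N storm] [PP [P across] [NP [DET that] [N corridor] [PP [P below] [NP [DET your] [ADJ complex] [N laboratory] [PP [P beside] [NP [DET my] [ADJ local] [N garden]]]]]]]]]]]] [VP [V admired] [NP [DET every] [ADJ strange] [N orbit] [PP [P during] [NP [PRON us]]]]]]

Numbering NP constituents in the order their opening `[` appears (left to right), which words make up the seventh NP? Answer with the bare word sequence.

Opening `[NP` markers occur at word positions 1, 4, 8, 11, 14, 18, 22, 26; the seventh of these opens the constituent [NP every strange orbit during us].

every strange orbit during us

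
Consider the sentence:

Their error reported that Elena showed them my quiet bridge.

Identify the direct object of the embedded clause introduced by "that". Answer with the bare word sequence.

Within the embedded clause introduced by "that", the direct object of "showed" is "my quiet bridge".

my quiet bridge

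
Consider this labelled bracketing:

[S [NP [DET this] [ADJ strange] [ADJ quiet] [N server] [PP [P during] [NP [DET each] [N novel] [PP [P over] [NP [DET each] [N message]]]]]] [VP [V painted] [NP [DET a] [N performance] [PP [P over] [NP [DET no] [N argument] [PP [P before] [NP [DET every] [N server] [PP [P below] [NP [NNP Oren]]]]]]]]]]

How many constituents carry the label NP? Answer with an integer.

Listing each NP by its span: [NP this strange quiet server during each novel over each message]; [NP each novel over each message]; [NP each message]; [NP a performance over no argument before every server below Oren]; [NP no argument before every server below Oren]; [NP every server below Oren] … — that makes 7.

7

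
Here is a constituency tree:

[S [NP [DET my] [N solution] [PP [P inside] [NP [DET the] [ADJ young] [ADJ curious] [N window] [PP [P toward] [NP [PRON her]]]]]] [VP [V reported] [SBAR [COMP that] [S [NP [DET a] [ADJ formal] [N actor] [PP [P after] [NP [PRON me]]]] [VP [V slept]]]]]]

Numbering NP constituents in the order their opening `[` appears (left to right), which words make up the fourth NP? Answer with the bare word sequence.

a formal actor after me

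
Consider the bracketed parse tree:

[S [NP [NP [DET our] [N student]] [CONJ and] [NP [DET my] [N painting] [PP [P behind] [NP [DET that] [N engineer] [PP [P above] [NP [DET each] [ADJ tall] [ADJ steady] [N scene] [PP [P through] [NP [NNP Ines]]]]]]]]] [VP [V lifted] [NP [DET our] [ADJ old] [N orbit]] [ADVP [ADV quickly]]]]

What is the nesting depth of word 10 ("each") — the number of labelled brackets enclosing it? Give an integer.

8

Counting open brackets not yet closed at "each": [S [NP [NP [PP [NP [PP [NP [DET = 8.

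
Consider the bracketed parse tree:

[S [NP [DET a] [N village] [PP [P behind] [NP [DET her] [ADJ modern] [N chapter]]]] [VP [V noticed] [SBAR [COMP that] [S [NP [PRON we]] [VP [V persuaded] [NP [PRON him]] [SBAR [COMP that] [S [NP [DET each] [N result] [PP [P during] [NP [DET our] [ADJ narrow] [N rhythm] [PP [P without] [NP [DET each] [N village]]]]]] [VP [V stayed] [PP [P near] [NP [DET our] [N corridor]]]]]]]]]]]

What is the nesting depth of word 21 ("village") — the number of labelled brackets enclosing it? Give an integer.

13

Path from the root down to the word: S → VP → SBAR → S → VP → SBAR → S → NP → PP → NP → PP → NP → N. That is 13 enclosing brackets.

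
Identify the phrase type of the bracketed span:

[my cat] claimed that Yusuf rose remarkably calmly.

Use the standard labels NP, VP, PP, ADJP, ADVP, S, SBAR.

The span is built around the noun "cat" — a noun phrase (NP).

NP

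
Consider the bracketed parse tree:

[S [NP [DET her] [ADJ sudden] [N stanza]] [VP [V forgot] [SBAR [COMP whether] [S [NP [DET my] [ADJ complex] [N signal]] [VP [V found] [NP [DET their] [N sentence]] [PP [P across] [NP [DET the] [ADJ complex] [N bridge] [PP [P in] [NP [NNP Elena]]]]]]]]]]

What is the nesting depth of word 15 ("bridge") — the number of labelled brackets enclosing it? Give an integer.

8

Path from the root down to the word: S → VP → SBAR → S → VP → PP → NP → N. That is 8 enclosing brackets.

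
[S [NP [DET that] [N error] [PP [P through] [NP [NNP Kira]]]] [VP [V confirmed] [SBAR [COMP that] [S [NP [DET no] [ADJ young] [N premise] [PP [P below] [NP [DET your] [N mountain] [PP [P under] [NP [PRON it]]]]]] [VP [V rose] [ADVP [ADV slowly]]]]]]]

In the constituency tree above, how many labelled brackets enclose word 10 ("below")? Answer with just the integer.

Path from the root down to the word: S → VP → SBAR → S → NP → PP → P. That is 7 enclosing brackets.

7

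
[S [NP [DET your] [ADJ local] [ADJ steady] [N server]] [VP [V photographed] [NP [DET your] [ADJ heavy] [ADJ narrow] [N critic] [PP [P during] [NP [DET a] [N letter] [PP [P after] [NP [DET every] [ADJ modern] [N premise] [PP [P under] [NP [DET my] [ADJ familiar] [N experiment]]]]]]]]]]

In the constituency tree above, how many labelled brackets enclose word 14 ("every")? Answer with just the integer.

8

Counting open brackets not yet closed at "every": [S [VP [NP [PP [NP [PP [NP [DET = 8.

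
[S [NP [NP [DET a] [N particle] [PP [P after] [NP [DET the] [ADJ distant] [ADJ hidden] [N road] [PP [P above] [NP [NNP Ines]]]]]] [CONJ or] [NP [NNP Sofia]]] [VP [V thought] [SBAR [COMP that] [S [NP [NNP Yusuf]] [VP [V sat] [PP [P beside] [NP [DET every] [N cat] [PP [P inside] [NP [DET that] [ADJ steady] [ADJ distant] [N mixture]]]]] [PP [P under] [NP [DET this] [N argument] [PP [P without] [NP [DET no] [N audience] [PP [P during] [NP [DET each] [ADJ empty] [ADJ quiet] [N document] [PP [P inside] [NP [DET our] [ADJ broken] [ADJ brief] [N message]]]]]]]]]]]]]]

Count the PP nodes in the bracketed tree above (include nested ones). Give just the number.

8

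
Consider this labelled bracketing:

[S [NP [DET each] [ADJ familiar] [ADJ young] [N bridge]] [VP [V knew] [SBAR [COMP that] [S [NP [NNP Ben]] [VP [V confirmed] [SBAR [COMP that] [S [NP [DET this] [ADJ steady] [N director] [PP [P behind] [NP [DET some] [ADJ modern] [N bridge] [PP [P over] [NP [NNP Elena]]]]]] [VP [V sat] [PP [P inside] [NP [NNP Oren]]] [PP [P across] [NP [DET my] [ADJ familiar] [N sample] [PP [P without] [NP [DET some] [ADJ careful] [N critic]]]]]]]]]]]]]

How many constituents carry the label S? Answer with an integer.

Listing each S by its span: [S each familiar young bridge knew that Ben confirmed that this steady director behind some modern bridge over Elena sat inside Oren across my familiar sample without some careful critic]; [S Ben confirmed that this steady director behind some modern bridge over Elena sat inside Oren across my familiar sample without some careful critic]; [S this steady director behind some modern bridge over Elena sat inside Oren across my familiar sample without some careful critic] — that makes 3.

3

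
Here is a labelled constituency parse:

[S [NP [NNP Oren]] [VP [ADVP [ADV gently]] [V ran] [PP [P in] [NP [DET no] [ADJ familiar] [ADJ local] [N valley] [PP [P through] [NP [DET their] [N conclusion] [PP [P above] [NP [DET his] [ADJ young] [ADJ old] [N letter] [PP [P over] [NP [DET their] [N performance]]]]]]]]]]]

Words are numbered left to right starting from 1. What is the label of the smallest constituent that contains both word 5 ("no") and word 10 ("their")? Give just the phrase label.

NP

Word 5 lies under S → VP → PP → NP → DET; word 10 lies under S → VP → PP → NP → PP → NP → DET. The lowest shared node is the NP.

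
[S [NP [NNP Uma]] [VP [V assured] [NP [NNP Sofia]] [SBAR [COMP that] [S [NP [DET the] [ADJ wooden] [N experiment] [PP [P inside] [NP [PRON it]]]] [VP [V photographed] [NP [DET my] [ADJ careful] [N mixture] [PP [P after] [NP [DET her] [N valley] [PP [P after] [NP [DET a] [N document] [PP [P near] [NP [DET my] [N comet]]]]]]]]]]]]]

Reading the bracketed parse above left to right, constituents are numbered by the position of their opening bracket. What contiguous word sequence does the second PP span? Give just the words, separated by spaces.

after her valley after a document near my comet

Opening `[PP` markers occur at word positions 8, 14, 17, 20; the second of these opens the constituent [PP after her valley after a document near my comet].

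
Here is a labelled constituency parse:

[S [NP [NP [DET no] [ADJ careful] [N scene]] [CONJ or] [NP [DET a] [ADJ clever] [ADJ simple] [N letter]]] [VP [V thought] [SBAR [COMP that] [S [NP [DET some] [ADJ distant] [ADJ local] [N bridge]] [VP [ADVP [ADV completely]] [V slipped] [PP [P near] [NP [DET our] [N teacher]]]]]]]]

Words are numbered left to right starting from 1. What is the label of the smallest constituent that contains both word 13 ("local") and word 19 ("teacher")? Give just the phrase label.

S

The smallest bracket enclosing both words is [S some distant local bridge completely slipped near our teacher], so the label is S.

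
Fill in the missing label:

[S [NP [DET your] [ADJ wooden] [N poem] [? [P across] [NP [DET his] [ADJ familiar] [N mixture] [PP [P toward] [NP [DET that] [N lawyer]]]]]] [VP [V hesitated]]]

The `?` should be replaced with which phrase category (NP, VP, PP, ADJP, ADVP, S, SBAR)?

PP

The `?` node immediately contains: P 'across', NP. That is the internal structure of a prepositional phrase, so the label is PP.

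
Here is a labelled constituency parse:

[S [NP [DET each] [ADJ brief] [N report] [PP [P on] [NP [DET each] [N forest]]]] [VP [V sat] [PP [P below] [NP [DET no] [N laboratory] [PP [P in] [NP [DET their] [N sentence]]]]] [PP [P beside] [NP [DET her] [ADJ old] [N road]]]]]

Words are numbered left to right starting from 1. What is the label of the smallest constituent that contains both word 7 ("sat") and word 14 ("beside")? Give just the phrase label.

VP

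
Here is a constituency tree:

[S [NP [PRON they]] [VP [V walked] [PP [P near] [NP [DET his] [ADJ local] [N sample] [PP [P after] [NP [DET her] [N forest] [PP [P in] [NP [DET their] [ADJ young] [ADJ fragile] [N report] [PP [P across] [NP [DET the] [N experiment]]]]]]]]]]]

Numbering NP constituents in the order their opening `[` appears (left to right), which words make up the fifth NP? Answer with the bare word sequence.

In left-to-right order the NP constituents are "they"; "his local sample after her forest in their young fragile report across the experiment"; "her forest in their young fragile report across the experiment"; "their young fragile report across the experiment"; "the experiment". Number 5 is "the experiment".

the experiment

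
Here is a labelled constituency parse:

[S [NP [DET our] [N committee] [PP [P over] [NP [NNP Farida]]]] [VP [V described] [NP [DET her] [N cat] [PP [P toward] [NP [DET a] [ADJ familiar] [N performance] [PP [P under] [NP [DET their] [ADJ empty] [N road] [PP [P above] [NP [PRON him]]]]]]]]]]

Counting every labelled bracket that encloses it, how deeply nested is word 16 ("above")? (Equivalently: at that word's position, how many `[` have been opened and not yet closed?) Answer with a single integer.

9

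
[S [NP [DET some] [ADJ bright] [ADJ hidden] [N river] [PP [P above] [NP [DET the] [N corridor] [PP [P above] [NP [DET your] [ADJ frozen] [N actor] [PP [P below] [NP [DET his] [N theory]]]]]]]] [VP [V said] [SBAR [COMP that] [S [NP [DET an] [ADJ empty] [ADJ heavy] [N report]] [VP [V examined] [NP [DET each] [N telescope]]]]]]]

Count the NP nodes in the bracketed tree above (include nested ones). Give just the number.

6

The NP constituents are: [NP some bright hidden river above the corridor above your frozen actor below his theory]; [NP the corridor above your frozen actor below his theory]; [NP your frozen actor below his theory]; [NP his theory]; [NP an empty heavy report]; [NP each telescope]. Total: 6.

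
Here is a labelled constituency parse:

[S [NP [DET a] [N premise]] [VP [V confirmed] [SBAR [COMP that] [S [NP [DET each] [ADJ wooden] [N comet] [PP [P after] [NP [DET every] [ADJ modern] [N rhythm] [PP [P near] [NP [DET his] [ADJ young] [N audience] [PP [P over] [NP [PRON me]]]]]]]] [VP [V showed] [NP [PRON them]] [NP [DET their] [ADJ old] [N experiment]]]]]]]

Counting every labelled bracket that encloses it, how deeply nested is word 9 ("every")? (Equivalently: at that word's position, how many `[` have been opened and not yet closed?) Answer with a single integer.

Counting open brackets not yet closed at "every": [S [VP [SBAR [S [NP [PP [NP [DET = 8.

8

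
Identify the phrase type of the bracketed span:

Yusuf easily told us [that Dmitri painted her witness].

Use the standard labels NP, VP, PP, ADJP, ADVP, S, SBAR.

SBAR

The bracketed span "that Dmitri painted her witness" is headed by "that", making it a subordinate clause (SBAR).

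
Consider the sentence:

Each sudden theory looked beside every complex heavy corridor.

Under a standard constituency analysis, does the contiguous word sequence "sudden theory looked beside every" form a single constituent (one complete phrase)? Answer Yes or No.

No

The smallest constituent containing the whole sequence is the clause [S each sudden theory looked beside every complex heavy corridor], but the sequence is only part of it — it straddles the boundary between noun phrase "each sudden theory" and verb phrase "looked beside every complex heavy corridor".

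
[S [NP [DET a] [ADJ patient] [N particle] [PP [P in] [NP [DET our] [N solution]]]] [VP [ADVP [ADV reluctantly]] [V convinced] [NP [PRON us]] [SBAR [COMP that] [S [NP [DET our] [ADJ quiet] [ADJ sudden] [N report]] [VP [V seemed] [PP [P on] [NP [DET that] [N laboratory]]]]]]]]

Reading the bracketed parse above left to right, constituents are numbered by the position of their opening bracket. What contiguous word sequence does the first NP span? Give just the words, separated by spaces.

a patient particle in our solution

Opening `[NP` markers occur at word positions 1, 5, 9, 11, 17; the first of these opens the constituent [NP a patient particle in our solution].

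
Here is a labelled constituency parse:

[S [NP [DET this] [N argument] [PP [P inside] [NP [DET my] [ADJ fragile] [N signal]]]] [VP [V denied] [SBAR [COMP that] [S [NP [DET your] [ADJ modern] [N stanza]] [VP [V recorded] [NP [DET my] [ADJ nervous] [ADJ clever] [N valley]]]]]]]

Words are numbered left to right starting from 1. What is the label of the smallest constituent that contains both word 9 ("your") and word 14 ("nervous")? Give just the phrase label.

S

Both words fall inside [S your modern stanza recorded my nervous clever valley] (words 9–16), and no smaller constituent contains them both. Label: S.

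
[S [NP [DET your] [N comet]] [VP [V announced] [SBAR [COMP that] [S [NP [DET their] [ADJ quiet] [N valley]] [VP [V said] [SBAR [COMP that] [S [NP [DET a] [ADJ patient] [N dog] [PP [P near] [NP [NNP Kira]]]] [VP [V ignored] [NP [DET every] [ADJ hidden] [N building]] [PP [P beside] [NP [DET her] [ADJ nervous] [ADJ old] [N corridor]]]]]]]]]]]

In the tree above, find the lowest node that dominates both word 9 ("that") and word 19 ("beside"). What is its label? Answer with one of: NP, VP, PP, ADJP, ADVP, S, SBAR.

SBAR

Both words fall inside [SBAR that a patient dog near Kira ignored every hidden building beside her nervous old corridor] (words 9–23), and no smaller constituent contains them both. Label: SBAR.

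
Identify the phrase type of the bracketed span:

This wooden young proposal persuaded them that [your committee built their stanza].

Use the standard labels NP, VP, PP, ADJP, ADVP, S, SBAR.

The bracketed span "your committee built their stanza" is headed by "built", making it a clause (S).

S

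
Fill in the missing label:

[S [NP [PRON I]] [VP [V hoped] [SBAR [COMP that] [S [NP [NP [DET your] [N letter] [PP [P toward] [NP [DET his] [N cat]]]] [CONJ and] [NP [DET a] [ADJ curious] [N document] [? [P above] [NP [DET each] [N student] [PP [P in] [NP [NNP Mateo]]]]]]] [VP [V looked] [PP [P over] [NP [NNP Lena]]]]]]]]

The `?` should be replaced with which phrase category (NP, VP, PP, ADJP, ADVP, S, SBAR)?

PP

A constituent whose immediate children are P 'above', NP is a prepositional phrase: PP.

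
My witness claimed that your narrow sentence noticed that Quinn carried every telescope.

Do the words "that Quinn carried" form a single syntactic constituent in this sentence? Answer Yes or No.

No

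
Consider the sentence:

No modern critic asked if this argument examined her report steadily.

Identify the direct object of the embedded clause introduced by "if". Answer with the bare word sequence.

her report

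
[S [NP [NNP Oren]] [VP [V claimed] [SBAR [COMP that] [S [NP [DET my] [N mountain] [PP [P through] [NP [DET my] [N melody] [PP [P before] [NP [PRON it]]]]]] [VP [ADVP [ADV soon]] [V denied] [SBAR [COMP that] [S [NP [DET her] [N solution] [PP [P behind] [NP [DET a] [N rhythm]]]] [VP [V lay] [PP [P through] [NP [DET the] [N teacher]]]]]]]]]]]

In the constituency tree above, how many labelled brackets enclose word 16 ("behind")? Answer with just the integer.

Counting open brackets not yet closed at "behind": [S [VP [SBAR [S [VP [SBAR [S [NP [PP [P = 10.

10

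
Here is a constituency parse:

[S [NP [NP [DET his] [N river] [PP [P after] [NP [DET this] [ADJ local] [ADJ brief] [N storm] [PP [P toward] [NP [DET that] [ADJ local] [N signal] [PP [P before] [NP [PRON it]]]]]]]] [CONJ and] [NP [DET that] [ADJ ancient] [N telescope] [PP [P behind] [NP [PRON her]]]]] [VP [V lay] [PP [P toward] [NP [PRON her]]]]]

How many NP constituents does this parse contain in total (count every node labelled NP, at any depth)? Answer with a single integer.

Listing each NP by its span: [NP his river after this local brief storm toward that local signal before it and that ancient telescope behind her]; [NP his river after this local brief storm toward that local signal before it]; [NP this local brief storm toward that local signal before it]; [NP that local signal before it]; [NP it]; [NP that ancient telescope behind her] … — that makes 8.

8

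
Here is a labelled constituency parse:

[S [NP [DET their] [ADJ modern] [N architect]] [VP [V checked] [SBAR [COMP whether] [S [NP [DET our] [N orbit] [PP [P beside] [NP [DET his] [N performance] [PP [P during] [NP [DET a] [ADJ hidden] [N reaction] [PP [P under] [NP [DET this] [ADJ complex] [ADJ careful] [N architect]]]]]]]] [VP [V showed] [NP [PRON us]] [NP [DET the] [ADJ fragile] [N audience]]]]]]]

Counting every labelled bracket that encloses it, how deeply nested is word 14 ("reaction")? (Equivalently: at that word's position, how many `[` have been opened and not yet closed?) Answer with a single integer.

10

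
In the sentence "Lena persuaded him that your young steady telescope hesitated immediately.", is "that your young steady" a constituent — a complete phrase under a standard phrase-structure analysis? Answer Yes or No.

No

"that" belongs to the complementizer "that" while "steady" belongs to the clause "your young steady telescope hesitated immediately"; a span that runs across that boundary is not a single phrase.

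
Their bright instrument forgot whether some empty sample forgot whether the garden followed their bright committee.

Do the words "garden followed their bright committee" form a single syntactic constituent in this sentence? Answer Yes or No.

The sequence begins inside the noun phrase "the garden" and ends inside the verb phrase "followed their bright committee"; it crosses a phrase boundary, so no single node in the tree spans exactly those words.

No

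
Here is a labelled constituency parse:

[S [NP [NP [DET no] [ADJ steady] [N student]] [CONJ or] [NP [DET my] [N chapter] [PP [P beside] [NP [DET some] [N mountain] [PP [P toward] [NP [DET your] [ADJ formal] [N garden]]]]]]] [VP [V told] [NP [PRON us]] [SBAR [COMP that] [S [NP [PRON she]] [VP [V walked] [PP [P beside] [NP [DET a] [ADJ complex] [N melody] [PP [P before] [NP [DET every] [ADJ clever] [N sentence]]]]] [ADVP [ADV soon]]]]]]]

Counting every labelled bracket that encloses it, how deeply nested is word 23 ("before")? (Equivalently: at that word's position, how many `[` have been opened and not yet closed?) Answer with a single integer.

Path from the root down to the word: S → VP → SBAR → S → VP → PP → NP → PP → P. That is 9 enclosing brackets.

9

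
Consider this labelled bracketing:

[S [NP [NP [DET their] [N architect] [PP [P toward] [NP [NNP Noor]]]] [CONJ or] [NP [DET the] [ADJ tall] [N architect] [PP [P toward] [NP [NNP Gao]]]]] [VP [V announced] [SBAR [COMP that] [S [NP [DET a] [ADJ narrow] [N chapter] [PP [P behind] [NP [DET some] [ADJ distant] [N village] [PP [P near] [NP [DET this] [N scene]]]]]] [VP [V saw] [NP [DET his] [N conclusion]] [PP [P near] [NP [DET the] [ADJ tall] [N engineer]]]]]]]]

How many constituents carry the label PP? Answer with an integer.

Listing each PP by its span: [PP toward Noor]; [PP toward Gao]; [PP behind some distant village near this scene]; [PP near this scene]; [PP near the tall engineer] — that makes 5.

5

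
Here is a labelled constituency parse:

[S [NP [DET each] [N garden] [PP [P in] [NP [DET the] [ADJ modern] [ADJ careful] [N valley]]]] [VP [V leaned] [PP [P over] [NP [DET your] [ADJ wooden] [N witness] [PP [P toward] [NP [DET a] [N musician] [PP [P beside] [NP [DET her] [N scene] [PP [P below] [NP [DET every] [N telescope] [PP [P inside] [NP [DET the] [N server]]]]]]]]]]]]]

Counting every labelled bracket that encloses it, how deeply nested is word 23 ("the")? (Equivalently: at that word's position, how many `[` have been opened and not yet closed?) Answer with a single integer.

Counting open brackets not yet closed at "the": [S [VP [PP [NP [PP [NP [PP [NP [PP [NP [PP [NP [DET = 13.

13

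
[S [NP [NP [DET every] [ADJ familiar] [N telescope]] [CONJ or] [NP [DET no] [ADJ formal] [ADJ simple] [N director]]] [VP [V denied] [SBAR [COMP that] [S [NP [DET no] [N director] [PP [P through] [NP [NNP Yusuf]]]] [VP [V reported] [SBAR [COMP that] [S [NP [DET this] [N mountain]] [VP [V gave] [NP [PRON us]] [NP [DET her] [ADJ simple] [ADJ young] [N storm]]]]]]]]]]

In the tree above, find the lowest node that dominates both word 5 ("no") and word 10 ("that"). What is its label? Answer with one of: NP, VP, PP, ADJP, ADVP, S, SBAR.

S

The smallest bracket enclosing both words is [S every familiar telescope or no formal simple director denied that no director through Yusuf reported that this mountain gave us her simple young storm], so the label is S.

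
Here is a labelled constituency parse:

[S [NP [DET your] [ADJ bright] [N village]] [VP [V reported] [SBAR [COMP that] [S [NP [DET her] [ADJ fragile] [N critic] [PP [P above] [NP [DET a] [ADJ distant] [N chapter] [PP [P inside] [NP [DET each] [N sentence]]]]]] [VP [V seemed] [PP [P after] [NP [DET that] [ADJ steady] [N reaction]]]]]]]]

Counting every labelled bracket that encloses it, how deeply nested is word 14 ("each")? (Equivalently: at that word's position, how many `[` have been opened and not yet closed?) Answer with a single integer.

10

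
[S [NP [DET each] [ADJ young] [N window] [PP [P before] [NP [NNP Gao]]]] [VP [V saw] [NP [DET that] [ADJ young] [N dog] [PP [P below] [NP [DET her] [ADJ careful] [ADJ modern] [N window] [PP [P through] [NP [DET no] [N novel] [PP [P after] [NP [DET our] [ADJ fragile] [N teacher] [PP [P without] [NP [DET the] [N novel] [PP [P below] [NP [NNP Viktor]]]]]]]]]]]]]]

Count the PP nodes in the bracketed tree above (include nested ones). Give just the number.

Scanning left to right, an opening `[PP` appears at word positions 4, 10, 15, 18, 22, 25 — 6 in total.

6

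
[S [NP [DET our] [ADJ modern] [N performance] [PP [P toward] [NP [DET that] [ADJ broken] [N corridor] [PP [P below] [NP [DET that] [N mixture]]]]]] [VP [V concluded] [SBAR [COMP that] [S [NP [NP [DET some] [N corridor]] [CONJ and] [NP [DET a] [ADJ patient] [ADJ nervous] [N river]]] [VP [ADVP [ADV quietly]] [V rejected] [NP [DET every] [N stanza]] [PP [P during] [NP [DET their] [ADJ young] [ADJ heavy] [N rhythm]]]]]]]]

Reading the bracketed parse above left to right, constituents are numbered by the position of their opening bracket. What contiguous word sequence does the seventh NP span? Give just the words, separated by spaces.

every stanza

Opening `[NP` markers occur at word positions 1, 5, 9, 13, 13, 16, 22, 25; the seventh of these opens the constituent [NP every stanza].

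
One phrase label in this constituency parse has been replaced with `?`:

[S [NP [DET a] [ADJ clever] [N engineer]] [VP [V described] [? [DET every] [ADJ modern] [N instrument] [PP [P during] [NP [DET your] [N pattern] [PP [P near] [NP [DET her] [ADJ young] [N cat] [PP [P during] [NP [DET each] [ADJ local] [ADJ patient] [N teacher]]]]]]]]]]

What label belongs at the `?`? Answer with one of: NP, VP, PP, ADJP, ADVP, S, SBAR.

NP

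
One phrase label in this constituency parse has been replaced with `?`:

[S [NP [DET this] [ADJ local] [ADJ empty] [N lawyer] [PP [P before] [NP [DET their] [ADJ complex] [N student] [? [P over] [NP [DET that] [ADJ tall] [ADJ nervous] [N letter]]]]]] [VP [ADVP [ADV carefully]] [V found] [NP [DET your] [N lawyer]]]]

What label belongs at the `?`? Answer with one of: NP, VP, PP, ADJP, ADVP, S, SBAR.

PP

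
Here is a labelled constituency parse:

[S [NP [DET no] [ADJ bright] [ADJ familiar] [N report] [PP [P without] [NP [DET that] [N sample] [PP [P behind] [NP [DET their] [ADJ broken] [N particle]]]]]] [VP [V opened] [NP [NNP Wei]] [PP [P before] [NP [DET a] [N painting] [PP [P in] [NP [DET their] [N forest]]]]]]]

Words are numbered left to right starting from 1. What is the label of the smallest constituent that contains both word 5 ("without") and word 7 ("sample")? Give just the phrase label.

PP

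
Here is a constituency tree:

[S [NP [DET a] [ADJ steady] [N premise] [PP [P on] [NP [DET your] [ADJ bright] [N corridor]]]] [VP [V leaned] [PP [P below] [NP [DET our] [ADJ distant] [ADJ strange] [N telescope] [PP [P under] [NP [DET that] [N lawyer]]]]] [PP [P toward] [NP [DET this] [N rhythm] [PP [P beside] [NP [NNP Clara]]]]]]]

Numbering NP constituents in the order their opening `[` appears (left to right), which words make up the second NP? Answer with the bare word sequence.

your bright corridor

The NP opening brackets appear, in order, over: "a steady premise on your bright corridor"; "your bright corridor"; "our distant strange telescope under that lawyer"; "that lawyer"; "this rhythm beside Clara"; "Clara". The second one spans "your bright corridor".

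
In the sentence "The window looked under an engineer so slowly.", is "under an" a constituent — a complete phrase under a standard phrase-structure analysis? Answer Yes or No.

No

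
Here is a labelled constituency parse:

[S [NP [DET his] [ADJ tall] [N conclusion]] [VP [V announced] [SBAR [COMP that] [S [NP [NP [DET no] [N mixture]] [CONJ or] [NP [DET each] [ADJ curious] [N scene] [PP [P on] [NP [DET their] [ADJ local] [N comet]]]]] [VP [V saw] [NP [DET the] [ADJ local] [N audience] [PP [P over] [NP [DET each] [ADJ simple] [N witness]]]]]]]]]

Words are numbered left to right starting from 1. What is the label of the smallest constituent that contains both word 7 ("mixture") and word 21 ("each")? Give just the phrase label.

The smallest bracket enclosing both words is [S no mixture or each curious scene on their local comet saw the local audience over each simple witness], so the label is S.

S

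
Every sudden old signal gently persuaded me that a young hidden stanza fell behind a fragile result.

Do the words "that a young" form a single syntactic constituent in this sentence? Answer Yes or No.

No

The smallest constituent containing the whole sequence is the subordinate clause [SBAR that a young hidden stanza fell behind a fragile result], but the sequence is only part of it — it straddles the boundary between complementizer "that" and clause "a young hidden stanza fell behind a fragile result".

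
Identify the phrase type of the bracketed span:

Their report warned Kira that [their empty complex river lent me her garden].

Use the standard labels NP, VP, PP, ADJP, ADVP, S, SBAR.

"lent" is the head of the bracketed span, so the span is a clause: S.

S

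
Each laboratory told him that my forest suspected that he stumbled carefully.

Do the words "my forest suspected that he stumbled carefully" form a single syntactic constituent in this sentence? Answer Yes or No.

Yes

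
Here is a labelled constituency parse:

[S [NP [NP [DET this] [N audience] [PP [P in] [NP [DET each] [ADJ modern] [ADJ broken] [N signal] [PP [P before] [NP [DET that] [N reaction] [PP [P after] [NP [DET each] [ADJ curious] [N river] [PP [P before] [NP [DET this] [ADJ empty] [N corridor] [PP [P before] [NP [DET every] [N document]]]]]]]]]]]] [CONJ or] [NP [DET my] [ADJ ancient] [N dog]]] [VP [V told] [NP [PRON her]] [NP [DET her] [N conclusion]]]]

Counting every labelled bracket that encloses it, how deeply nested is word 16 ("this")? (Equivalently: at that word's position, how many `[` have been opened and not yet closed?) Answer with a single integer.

12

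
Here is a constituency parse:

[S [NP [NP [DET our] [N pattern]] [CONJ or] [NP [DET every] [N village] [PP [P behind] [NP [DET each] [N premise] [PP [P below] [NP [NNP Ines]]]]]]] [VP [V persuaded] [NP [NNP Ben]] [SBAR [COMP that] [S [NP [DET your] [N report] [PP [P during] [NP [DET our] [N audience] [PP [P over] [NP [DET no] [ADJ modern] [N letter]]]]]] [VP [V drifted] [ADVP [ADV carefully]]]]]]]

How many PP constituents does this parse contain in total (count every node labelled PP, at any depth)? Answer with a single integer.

The PP constituents are: [PP behind each premise below Ines]; [PP below Ines]; [PP during our audience over no modern letter]; [PP over no modern letter]. Total: 4.

4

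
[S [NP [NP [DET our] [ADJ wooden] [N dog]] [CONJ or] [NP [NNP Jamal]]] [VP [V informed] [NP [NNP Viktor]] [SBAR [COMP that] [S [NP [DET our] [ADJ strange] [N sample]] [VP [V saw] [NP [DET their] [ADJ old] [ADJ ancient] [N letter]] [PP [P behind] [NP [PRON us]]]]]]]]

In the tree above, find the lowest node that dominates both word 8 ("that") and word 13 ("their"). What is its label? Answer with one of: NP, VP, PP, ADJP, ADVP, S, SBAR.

Both words fall inside [SBAR that our strange sample saw their old ancient letter behind us] (words 8–18), and no smaller constituent contains them both. Label: SBAR.

SBAR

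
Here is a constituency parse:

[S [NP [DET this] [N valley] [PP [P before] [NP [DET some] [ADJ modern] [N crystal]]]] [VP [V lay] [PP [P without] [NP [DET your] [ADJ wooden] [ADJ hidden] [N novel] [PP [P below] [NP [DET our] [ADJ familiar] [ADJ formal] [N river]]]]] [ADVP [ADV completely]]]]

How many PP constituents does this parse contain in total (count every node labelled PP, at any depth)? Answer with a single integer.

3

The PP constituents are: [PP before some modern crystal]; [PP without your wooden hidden novel below our familiar formal river]; [PP below our familiar formal river]. Total: 3.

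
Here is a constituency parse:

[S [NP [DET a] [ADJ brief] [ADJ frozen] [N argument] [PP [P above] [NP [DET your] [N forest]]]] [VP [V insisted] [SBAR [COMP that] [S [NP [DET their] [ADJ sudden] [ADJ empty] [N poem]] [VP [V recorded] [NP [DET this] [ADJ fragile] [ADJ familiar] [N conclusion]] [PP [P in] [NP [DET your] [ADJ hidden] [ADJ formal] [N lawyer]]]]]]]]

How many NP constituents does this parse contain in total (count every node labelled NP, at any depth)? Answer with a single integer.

Scanning left to right, an opening `[NP` appears at word positions 1, 6, 10, 15, 20 — 5 in total.

5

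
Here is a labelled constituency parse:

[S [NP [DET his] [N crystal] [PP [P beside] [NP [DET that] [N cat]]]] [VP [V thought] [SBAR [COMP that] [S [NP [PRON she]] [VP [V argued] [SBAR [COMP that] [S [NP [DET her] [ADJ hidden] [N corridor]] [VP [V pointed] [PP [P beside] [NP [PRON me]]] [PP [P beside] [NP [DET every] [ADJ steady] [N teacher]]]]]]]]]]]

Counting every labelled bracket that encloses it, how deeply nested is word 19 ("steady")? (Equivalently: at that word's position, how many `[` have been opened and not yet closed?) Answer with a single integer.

Counting open brackets not yet closed at "steady": [S [VP [SBAR [S [VP [SBAR [S [VP [PP [NP [ADJ = 11.

11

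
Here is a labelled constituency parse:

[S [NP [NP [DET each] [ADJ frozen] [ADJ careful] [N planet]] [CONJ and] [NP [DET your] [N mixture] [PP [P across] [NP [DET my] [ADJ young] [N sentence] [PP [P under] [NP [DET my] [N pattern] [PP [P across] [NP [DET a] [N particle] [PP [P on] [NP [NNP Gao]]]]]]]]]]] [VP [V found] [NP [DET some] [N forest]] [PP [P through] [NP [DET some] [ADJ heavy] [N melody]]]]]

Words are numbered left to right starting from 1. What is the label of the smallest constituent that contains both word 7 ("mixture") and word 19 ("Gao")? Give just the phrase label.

NP

Both words fall inside [NP your mixture across my young sentence under my pattern across a particle on Gao] (words 6–19), and no smaller constituent contains them both. Label: NP.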